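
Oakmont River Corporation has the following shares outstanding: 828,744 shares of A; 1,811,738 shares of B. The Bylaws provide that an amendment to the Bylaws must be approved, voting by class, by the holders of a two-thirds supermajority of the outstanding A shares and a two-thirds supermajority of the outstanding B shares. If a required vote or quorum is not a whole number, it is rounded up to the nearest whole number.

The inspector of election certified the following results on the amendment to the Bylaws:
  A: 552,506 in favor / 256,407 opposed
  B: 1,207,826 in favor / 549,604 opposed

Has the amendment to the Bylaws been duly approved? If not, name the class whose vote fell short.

Approved — every class gave the required vote.

A: 2/3 of 828744 = 552496; 552,496 required, 552,506 in favor — approved.
B: 2/3 of 1811738 = 1207825.33, rounded up to 1207826; 1,207,826 required, 1,207,826 in favor — approved.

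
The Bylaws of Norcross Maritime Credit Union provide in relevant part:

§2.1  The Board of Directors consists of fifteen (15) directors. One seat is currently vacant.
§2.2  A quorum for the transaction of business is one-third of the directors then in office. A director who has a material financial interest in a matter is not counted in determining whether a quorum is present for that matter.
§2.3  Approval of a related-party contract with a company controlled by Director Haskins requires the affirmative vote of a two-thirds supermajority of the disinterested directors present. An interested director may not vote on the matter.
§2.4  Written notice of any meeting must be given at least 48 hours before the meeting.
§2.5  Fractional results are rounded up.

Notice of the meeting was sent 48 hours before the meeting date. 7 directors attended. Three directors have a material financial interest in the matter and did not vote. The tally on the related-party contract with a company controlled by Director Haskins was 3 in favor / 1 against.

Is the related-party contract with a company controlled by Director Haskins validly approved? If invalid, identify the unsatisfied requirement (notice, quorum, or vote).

Invalid — quorum requirement not satisfied.

Notice: 48 hours given; 48 required (48 ≥ 48). Satisfied.
Quorum: 7 present, but the 3 interested directors do not count, leaving 4. Quorum is 5. Not satisfied.
Vote: the related-party contract with a company controlled by Director Haskins requires two-thirds of the disinterested directors present (7 − 3 = 4). 2/3 of 4 = 2.67, rounded up to 3, so 3 affirmative votes are needed; 3 voted in favor. Satisfied. (Moot — without a quorum no business can be validly transacted.)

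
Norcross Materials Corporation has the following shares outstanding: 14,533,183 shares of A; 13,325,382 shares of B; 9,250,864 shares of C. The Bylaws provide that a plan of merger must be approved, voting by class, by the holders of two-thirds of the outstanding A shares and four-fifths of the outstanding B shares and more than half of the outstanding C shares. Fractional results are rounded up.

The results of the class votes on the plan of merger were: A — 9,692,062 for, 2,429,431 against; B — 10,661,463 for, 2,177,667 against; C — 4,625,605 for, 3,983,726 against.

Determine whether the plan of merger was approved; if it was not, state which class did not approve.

Approved — every class gave the required vote.

A: 2/3 of 14533183 = 9688788.67, rounded up to 9688789; 9,688,789 required, 9,692,062 in favor — approved.
B: 4/5 of 13325382 = 10660305.60, rounded up to 10660306; 10,660,306 required, 10,661,463 in favor — approved.
C: a majority of 9250864 is 4625433; 4,625,433 required, 4,625,605 in favor — approved.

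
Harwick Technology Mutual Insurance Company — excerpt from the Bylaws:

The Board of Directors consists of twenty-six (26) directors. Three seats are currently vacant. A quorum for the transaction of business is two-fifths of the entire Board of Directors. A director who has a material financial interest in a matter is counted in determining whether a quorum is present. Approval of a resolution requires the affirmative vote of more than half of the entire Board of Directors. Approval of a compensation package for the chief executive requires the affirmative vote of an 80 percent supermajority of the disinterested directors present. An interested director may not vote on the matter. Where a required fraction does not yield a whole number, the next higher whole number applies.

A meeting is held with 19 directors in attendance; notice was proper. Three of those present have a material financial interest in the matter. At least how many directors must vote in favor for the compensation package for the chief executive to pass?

13

The compensation package for the chief executive requires four-fifths of the disinterested directors present (19 − 3 = 16).
4/5 of 16 = 12.80, rounded up to 13.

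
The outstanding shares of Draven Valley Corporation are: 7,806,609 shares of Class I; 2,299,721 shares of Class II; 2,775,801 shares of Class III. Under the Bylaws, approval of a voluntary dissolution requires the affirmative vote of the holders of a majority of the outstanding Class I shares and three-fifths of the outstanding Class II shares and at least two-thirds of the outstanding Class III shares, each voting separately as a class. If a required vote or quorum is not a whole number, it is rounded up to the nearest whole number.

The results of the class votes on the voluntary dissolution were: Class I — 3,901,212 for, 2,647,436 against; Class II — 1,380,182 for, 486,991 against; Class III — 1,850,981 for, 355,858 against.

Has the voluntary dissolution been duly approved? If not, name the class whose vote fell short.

Class I: a majority of 7806609 is 3903305; 3,903,305 required, 3,901,212 in favor — not approved.
Class II: 3/5 of 2299721 = 1379832.60, rounded up to 1379833; 1,379,833 required, 1,380,182 in favor — approved.
Class III: 2/3 of 2775801 = 1850534; 1,850,534 required, 1,850,981 in favor — approved.

Not approved — the Class I shares did not give the required vote.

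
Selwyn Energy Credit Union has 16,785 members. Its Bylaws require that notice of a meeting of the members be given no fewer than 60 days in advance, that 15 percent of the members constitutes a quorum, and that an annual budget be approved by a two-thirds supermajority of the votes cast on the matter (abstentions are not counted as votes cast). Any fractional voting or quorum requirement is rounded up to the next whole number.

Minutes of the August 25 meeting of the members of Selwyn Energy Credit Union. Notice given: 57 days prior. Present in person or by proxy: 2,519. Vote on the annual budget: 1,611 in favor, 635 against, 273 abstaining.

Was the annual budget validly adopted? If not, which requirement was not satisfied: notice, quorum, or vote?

Invalid — notice requirement not satisfied.

Notice: 57 days given; 60 required. Not satisfied.
Quorum: 15% of 16,785 = 2,517.75, rounded up to 2,518; 2,519 present. Satisfied.
Vote: requires two-thirds of the votes cast (2,519 − 273 abstaining = 2,246); 2/3 of 2246 = 1497.33, rounded up to 1498, so 1,498 needed; 1,611 in favor. Satisfied.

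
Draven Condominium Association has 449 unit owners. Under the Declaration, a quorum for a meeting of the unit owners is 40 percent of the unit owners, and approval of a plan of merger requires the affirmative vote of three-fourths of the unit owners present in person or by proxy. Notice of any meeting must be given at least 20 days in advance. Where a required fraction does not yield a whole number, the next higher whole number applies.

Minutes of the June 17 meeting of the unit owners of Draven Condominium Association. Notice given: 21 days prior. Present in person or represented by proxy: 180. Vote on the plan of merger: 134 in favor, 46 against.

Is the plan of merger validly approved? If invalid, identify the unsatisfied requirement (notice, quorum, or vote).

Invalid — vote requirement not satisfied.

Notice: 21 days given; 20 required. Satisfied.
Quorum: 40% of 449 = 179.60, rounded up to 180; 180 present. Satisfied.
Vote: requires three-fourths of those present (180); 3/4 of 180 = 135, so 135 needed; 134 in favor. Not satisfied.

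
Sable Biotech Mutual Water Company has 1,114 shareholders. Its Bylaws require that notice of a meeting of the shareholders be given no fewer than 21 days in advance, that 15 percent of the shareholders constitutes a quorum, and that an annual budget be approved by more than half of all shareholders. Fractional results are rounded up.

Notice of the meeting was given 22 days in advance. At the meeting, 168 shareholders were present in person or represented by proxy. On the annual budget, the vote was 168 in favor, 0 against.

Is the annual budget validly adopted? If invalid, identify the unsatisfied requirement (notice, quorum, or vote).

Invalid — vote requirement not satisfied.

Notice: 22 days given; 21 required. Satisfied.
Quorum: 15% of 1,114 = 167.10, rounded up to 168; 168 present. Satisfied.
Vote: requires a majority of all shareholders (1,114); a majority of 1114 is 558, so 558 needed; 168 in favor. Not satisfied.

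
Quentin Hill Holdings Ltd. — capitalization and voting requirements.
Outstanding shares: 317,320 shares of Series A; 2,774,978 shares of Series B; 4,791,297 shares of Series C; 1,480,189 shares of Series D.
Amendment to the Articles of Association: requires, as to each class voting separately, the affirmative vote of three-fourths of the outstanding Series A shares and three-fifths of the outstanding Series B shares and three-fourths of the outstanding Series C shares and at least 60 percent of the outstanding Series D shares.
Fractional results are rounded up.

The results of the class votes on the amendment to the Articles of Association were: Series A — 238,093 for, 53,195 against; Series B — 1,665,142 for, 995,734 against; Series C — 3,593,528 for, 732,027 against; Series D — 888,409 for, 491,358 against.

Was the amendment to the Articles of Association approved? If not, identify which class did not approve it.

Series A: 3/4 of 317320 = 237990; 237,990 required, 238,093 in favor — approved.
Series B: 3/5 of 2774978 = 1664986.80, rounded up to 1664987; 1,664,987 required, 1,665,142 in favor — approved.
Series C: 3/4 of 4791297 = 3593472.75, rounded up to 3593473; 3,593,473 required, 3,593,528 in favor — approved.
Series D: 3/5 of 1480189 = 888113.40, rounded up to 888114; 888,114 required, 888,409 in favor — approved.

Approved — every class gave the required vote.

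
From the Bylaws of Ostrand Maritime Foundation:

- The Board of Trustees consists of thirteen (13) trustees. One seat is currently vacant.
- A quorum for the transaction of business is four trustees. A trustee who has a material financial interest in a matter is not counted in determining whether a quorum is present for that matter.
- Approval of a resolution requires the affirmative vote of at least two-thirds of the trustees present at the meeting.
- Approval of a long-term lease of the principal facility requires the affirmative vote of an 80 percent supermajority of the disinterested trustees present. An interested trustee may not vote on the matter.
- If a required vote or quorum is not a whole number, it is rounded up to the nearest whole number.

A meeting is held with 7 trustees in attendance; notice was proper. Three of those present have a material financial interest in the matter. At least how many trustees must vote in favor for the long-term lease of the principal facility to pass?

The long-term lease of the principal facility requires four-fifths of the disinterested trustees present (7 − 3 = 4).
4/5 of 4 = 3.20, rounded up to 4.

4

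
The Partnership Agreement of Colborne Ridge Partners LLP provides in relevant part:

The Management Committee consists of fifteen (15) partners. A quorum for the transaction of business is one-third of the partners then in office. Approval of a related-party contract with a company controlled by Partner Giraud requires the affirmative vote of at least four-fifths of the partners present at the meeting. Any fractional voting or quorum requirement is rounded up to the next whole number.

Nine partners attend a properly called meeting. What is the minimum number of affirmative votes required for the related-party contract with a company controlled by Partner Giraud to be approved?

8

The related-party contract with a company controlled by Partner Giraud requires four-fifths of the partners present (9).
4/5 of 9 = 7.20, rounded up to 8.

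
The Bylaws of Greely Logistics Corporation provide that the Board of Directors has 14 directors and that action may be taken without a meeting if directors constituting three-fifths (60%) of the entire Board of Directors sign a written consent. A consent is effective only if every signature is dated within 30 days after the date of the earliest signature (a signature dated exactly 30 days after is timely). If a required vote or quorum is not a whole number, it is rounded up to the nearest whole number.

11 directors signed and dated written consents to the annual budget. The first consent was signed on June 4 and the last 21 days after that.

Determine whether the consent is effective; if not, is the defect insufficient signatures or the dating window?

Signatures required: three-fifths (60%) of 14 — 3/5 of 14 = 8.40, rounded up to 9, so 9 needed; 11 signed. Sufficient.
Dating window: the latest signature is 21 days after the earliest; the limit is 30 days. Within the window.

Effective — both the signature and dating-window requirements are satisfied.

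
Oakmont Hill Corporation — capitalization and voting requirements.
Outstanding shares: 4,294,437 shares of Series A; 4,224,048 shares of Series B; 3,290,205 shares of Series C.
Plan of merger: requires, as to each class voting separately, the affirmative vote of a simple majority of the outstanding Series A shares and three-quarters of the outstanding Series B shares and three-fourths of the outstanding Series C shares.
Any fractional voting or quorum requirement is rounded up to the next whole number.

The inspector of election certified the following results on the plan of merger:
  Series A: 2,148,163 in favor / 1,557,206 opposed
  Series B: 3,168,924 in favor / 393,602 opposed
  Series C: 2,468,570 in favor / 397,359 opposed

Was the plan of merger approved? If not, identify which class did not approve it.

Series A: a majority of 4294437 is 2147219; 2,147,219 required, 2,148,163 in favor — approved.
Series B: 3/4 of 4224048 = 3168036; 3,168,036 required, 3,168,924 in favor — approved.
Series C: 3/4 of 3290205 = 2467653.75, rounded up to 2467654; 2,467,654 required, 2,468,570 in favor — approved.

Approved — every class gave the required vote.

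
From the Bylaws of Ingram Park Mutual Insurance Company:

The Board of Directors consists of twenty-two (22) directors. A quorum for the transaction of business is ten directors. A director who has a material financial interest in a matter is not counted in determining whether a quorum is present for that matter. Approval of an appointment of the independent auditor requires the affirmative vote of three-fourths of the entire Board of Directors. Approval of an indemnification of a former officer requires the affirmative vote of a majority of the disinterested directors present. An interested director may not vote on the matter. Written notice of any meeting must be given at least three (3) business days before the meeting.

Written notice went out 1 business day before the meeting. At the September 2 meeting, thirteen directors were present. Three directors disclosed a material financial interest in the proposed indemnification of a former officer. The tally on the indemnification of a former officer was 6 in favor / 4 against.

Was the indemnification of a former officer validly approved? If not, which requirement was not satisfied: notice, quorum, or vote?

Notice: 1 business day given; 3 required (1 < 3). Not satisfied.
Quorum: 13 present, but the 3 interested directors do not count, leaving 10. Quorum is 10. Satisfied.
Vote: the indemnification of a former officer requires a majority of the disinterested directors present (13 − 3 = 10). A majority of 10 is 6, so 6 affirmative votes are needed; 6 voted in favor. Satisfied.

Invalid — notice requirement not satisfied.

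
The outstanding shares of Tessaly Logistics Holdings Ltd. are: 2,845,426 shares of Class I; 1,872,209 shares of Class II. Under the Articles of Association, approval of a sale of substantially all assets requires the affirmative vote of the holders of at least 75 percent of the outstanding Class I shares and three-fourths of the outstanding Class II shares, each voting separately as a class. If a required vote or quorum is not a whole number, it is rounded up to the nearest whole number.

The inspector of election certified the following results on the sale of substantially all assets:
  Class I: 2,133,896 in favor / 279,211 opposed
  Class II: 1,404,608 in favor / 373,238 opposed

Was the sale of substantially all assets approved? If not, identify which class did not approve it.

Class I: 3/4 of 2845426 = 2134069.50, rounded up to 2134070; 2,134,070 required, 2,133,896 in favor — not approved.
Class II: 3/4 of 1872209 = 1404156.75, rounded up to 1404157; 1,404,157 required, 1,404,608 in favor — approved.

Not approved — the Class I shares did not give the required vote.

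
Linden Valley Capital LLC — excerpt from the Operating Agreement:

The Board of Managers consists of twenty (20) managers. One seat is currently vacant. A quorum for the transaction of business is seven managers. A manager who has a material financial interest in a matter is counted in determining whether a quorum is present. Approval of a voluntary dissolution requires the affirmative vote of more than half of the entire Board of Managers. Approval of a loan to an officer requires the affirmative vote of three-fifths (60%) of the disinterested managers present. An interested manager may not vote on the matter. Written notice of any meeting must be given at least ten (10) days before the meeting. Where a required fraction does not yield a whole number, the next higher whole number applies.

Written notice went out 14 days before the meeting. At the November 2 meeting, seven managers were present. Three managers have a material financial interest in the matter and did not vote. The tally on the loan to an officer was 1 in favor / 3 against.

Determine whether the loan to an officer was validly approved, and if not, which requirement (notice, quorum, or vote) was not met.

Notice: 14 days given; 10 required (14 ≥ 10). Satisfied.
Quorum: 7 present (interested managers count toward quorum); quorum is 7. Satisfied.
Vote: the loan to an officer requires three-fifths of the disinterested managers present (7 − 3 = 4). 3/5 of 4 = 2.40, rounded up to 3, so 3 affirmative votes are needed; 1 voted in favor. Not satisfied.

Invalid — vote requirement not satisfied.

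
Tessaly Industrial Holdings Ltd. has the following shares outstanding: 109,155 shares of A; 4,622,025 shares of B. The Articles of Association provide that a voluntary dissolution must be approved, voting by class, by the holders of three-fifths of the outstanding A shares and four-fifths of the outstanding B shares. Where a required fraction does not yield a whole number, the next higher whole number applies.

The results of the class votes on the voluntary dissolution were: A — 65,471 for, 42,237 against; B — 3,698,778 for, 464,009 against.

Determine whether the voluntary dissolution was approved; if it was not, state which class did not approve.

A: 3/5 of 109155 = 65493; 65,493 required, 65,471 in favor — not approved.
B: 4/5 of 4622025 = 3697620; 3,697,620 required, 3,698,778 in favor — approved.

Not approved — the A shares did not give the required vote.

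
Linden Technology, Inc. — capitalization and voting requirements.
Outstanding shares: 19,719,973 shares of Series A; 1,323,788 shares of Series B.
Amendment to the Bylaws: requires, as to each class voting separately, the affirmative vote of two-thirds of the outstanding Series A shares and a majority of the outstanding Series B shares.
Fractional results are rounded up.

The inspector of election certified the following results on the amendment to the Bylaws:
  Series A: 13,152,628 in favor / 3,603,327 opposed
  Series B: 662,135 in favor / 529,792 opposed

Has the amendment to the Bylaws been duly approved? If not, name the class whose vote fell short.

Approved — every class gave the required vote.

Series A: 2/3 of 19719973 = 13146648.67, rounded up to 13146649; 13,146,649 required, 13,152,628 in favor — approved.
Series B: a majority of 1323788 is 661895; 661,895 required, 662,135 in favor — approved.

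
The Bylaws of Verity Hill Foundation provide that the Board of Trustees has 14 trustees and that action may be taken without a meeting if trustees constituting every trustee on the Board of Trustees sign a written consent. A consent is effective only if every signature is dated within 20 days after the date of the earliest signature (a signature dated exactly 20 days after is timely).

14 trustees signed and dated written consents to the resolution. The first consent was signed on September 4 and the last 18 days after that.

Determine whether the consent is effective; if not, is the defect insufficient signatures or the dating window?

Signatures required: every one of 14 — unanimous means all 14, so 14 needed; 14 signed. Sufficient.
Dating window: the latest signature is 18 days after the earliest; the limit is 20 days. Within the window.

Effective — both the signature and dating-window requirements are satisfied.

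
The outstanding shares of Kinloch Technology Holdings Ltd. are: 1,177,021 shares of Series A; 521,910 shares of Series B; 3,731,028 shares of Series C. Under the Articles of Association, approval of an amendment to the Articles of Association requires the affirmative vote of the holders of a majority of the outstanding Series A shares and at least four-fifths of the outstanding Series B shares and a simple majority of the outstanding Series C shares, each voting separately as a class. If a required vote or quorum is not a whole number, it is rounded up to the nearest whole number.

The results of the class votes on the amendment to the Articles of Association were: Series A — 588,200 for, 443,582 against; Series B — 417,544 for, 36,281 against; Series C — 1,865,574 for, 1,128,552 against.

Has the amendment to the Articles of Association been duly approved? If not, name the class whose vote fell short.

Not approved — the Series A shares did not give the required vote.

Series A: a majority of 1177021 is 588511; 588,511 required, 588,200 in favor — not approved.
Series B: 4/5 of 521910 = 417528; 417,528 required, 417,544 in favor — approved.
Series C: a majority of 3731028 is 1865515; 1,865,515 required, 1,865,574 in favor — approved.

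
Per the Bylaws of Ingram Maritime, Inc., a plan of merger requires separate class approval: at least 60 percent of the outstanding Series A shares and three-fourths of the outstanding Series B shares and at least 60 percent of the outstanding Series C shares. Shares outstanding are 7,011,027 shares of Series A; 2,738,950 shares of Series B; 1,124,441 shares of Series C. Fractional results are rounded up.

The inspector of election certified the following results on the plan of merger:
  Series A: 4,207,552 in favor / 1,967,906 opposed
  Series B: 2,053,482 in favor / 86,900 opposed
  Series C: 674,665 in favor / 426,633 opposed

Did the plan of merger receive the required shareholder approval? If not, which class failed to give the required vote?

Not approved — the Series B shares did not give the required vote.

Series A: 3/5 of 7011027 = 4206616.20, rounded up to 4206617; 4,206,617 required, 4,207,552 in favor — approved.
Series B: 3/4 of 2738950 = 2054212.50, rounded up to 2054213; 2,054,213 required, 2,053,482 in favor — not approved.
Series C: 3/5 of 1124441 = 674664.60, rounded up to 674665; 674,665 required, 674,665 in favor — approved.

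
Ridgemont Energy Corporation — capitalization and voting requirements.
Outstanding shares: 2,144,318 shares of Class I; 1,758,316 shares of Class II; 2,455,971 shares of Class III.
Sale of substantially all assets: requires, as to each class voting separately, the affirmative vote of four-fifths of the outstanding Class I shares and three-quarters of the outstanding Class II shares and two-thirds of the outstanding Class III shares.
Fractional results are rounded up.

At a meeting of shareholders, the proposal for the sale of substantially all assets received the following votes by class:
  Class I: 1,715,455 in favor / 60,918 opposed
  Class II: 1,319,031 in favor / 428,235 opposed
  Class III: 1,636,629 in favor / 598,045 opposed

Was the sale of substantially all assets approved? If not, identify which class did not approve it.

Not approved — the Class III shares did not give the required vote.

Class I: 4/5 of 2144318 = 1715454.40, rounded up to 1715455; 1,715,455 required, 1,715,455 in favor — approved.
Class II: 3/4 of 1758316 = 1318737; 1,318,737 required, 1,319,031 in favor — approved.
Class III: 2/3 of 2455971 = 1637314; 1,637,314 required, 1,636,629 in favor — not approved.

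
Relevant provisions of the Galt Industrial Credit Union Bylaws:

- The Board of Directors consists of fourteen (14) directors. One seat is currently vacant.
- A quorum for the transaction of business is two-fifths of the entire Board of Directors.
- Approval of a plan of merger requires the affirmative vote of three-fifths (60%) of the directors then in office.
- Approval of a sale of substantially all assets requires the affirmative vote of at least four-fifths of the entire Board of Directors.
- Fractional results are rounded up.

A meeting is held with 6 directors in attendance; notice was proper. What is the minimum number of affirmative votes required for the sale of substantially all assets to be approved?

12

The sale of substantially all assets requires four-fifths of the entire Board of Directors (14).
4/5 of 14 = 11.20, rounded up to 12.
(Only 6 can vote, so the sale of substantially all assets cannot pass at this meeting, but the required vote is still 12.)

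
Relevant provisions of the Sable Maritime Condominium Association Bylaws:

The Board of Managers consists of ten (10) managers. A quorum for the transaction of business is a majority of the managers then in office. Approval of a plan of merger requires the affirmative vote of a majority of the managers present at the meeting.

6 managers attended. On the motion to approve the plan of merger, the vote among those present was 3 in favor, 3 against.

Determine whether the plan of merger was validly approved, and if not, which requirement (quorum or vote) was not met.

Quorum: 6 present; quorum is 6. Satisfied.
Vote: the plan of merger requires a majority of the managers present (6). A majority of 6 is 4, so 4 affirmative votes are needed; 3 voted in favor. Not satisfied.

Invalid — vote requirement not satisfied.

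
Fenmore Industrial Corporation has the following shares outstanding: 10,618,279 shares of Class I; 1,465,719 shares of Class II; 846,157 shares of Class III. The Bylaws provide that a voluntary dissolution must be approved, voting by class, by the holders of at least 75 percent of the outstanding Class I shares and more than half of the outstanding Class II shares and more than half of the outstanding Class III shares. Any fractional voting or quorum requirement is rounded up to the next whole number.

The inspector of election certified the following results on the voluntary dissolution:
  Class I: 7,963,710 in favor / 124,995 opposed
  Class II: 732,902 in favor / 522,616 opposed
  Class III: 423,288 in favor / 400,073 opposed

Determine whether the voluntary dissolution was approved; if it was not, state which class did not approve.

Class I: 3/4 of 10618279 = 7963709.25, rounded up to 7963710; 7,963,710 required, 7,963,710 in favor — approved.
Class II: a majority of 1465719 is 732860; 732,860 required, 732,902 in favor — approved.
Class III: a majority of 846157 is 423079; 423,079 required, 423,288 in favor — approved.

Approved — every class gave the required vote.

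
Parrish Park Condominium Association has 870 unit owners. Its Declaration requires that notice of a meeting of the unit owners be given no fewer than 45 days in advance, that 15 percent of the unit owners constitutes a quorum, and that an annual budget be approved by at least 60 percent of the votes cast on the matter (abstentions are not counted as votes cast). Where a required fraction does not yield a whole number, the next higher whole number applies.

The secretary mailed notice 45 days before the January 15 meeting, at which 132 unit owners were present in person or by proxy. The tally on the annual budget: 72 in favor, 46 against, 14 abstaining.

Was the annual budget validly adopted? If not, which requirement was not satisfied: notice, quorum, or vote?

Notice: 45 days given; 45 required. Satisfied.
Quorum: 15% of 870 = 130.50, rounded up to 131; 132 present. Satisfied.
Vote: requires three-fifths of the votes cast (132 − 14 abstaining = 118); 3/5 of 118 = 70.80, rounded up to 71, so 71 needed; 72 in favor. Satisfied.

Valid — all requirements satisfied.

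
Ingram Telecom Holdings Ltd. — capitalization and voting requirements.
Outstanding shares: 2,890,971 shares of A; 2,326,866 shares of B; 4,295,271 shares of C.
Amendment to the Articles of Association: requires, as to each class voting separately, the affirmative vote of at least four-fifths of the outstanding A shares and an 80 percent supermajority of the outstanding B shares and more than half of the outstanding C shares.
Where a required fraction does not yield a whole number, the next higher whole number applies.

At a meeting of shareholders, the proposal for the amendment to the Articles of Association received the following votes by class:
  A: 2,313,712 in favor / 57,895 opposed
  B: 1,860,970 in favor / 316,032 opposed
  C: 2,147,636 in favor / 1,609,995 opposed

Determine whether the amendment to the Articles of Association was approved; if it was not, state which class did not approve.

Not approved — the B shares did not give the required vote.

A: 4/5 of 2890971 = 2312776.80, rounded up to 2312777; 2,312,777 required, 2,313,712 in favor — approved.
B: 4/5 of 2326866 = 1861492.80, rounded up to 1861493; 1,861,493 required, 1,860,970 in favor — not approved.
C: a majority of 4295271 is 2147636; 2,147,636 required, 2,147,636 in favor — approved.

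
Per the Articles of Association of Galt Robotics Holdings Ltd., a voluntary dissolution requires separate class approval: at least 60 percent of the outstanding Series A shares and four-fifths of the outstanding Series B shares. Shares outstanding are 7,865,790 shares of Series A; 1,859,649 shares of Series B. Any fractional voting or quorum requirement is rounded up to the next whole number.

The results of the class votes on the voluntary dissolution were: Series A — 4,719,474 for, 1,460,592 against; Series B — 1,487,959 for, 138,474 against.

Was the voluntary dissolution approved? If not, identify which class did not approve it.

Series A: 3/5 of 7865790 = 4719474; 4,719,474 required, 4,719,474 in favor — approved.
Series B: 4/5 of 1859649 = 1487719.20, rounded up to 1487720; 1,487,720 required, 1,487,959 in favor — approved.

Approved — every class gave the required vote.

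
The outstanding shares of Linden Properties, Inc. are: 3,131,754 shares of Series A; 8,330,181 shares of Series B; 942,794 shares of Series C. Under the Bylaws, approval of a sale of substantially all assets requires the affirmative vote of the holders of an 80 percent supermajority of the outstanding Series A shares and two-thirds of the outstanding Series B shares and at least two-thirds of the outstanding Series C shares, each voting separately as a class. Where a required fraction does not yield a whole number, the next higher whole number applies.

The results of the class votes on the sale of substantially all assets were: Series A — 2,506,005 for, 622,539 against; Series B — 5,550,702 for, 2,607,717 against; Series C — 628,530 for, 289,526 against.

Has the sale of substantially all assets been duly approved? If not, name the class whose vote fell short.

Not approved — the Series B shares did not give the required vote.

Series A: 4/5 of 3131754 = 2505403.20, rounded up to 2505404; 2,505,404 required, 2,506,005 in favor — approved.
Series B: 2/3 of 8330181 = 5553454; 5,553,454 required, 5,550,702 in favor — not approved.
Series C: 2/3 of 942794 = 628529.33, rounded up to 628530; 628,530 required, 628,530 in favor — approved.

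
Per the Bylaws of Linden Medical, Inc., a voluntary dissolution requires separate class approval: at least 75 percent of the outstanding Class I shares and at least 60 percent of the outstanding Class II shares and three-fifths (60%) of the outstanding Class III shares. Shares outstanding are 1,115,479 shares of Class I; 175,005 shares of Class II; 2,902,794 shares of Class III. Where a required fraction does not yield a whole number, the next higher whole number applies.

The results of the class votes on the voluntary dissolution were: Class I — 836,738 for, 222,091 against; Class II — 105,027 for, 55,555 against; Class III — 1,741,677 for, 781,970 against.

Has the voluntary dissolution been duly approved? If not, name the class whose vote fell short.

Approved — every class gave the required vote.

Class I: 3/4 of 1115479 = 836609.25, rounded up to 836610; 836,610 required, 836,738 in favor — approved.
Class II: 3/5 of 175005 = 105003; 105,003 required, 105,027 in favor — approved.
Class III: 3/5 of 2902794 = 1741676.40, rounded up to 1741677; 1,741,677 required, 1,741,677 in favor — approved.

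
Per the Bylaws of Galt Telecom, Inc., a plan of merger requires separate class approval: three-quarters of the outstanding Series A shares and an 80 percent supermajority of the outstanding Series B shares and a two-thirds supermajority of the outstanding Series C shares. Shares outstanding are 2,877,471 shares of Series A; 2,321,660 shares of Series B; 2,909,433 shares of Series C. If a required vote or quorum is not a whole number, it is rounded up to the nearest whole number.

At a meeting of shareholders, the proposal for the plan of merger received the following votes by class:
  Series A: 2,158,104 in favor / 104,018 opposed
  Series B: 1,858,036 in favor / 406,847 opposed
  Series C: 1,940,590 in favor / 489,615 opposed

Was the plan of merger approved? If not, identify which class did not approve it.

Series A: 3/4 of 2877471 = 2158103.25, rounded up to 2158104; 2,158,104 required, 2,158,104 in favor — approved.
Series B: 4/5 of 2321660 = 1857328; 1,857,328 required, 1,858,036 in favor — approved.
Series C: 2/3 of 2909433 = 1939622; 1,939,622 required, 1,940,590 in favor — approved.

Approved — every class gave the required vote.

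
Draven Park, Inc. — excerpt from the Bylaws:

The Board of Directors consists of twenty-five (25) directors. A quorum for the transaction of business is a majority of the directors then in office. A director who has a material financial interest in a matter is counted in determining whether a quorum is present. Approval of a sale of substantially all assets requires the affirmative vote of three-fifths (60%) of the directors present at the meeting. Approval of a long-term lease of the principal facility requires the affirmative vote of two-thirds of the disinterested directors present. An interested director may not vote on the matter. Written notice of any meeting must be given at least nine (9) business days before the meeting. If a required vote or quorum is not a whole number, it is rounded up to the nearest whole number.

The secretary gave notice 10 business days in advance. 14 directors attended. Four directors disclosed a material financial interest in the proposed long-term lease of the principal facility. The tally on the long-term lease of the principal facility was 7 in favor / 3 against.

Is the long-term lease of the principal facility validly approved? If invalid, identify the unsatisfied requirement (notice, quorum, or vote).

Valid — all requirements satisfied.

Notice: 10 business days given; 9 required (10 ≥ 9). Satisfied.
Quorum: 14 present (interested directors count toward quorum); quorum is 13. Satisfied.
Vote: the long-term lease of the principal facility requires two-thirds of the disinterested directors present (14 − 4 = 10). 2/3 of 10 = 6.67, rounded up to 7, so 7 affirmative votes are needed; 7 voted in favor. Satisfied.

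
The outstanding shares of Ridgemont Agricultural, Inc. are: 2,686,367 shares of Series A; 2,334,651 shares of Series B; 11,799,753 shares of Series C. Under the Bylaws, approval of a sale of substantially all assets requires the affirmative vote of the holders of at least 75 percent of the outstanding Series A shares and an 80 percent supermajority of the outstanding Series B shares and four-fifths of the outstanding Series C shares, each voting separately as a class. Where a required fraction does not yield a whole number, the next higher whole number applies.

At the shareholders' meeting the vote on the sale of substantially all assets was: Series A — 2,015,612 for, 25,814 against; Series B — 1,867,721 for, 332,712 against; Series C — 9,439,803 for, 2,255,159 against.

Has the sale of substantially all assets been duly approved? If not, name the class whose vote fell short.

Approved — every class gave the required vote.

Series A: 3/4 of 2686367 = 2014775.25, rounded up to 2014776; 2,014,776 required, 2,015,612 in favor — approved.
Series B: 4/5 of 2334651 = 1867720.80, rounded up to 1867721; 1,867,721 required, 1,867,721 in favor — approved.
Series C: 4/5 of 11799753 = 9439802.40, rounded up to 9439803; 9,439,803 required, 9,439,803 in favor — approved.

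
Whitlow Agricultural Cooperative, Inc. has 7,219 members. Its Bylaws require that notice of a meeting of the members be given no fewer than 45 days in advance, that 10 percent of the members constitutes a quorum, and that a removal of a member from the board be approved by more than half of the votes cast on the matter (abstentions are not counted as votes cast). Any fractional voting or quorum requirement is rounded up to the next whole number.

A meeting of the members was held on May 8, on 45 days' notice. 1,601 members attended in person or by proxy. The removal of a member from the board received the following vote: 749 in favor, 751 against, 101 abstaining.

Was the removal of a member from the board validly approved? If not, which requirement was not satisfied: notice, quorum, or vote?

Invalid — vote requirement not satisfied.

Notice: 45 days given; 45 required. Satisfied.
Quorum: 10% of 7,219 = 721.90, rounded up to 722; 1,601 present. Satisfied.
Vote: requires a majority of the votes cast (1,601 − 101 abstaining = 1,500); a majority of 1500 is 751, so 751 needed; 749 in favor. Not satisfied.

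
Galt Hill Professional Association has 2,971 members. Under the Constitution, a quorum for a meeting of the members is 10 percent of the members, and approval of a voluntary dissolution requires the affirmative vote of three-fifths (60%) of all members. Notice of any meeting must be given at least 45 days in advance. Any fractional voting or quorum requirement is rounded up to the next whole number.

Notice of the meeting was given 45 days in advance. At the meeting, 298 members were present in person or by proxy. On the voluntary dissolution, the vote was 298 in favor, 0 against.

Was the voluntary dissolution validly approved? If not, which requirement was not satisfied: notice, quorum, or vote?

Invalid — vote requirement not satisfied.

Notice: 45 days given; 45 required. Satisfied.
Quorum: 10% of 2,971 = 297.10, rounded up to 298; 298 present. Satisfied.
Vote: requires three-fifths of all members (2,971); 3/5 of 2971 = 1782.60, rounded up to 1783, so 1,783 needed; 298 in favor. Not satisfied.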